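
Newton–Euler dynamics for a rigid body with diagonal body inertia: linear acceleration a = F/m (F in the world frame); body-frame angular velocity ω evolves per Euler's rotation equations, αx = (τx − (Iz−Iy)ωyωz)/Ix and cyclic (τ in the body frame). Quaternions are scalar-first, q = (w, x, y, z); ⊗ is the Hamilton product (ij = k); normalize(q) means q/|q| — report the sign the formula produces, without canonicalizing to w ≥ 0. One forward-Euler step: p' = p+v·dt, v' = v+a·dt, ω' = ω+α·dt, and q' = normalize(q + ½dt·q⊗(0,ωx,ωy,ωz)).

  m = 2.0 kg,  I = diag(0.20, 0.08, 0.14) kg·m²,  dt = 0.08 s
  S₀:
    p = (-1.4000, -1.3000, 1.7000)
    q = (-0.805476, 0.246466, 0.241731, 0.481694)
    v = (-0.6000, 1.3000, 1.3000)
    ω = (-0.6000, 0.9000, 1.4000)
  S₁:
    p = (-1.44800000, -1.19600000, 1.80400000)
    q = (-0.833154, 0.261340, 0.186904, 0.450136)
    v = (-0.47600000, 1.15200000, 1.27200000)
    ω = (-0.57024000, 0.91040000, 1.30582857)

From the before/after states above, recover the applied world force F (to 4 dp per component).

velocity change Δv = (0.12400000, -0.14800000, -0.02800000)
F = m·Δv/dt = (3.1000, -3.7000, -0.7000)

F = (3.1000, -3.7000, -0.7000)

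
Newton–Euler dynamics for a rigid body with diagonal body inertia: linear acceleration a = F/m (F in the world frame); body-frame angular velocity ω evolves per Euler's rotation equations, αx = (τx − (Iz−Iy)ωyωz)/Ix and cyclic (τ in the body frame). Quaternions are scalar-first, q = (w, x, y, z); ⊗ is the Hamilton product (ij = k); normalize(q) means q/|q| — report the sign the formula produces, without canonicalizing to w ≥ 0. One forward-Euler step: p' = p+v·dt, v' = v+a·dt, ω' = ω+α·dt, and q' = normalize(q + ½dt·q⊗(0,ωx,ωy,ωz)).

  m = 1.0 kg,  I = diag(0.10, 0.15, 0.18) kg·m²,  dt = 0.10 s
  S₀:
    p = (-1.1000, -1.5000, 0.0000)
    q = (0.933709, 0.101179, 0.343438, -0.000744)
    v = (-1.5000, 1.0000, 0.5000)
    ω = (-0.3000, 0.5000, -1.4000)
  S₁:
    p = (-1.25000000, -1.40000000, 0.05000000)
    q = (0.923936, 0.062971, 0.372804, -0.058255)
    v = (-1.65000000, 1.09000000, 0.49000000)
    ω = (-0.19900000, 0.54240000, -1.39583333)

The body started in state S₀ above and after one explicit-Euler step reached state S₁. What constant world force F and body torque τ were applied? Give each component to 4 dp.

F = (-1.5000, 0.9000, -0.1000)
τ = (0.0800, 0.0300, 0.0000)

v₁ − v₀ = (-0.15000000, 0.09000000, -0.01000000)
F = m·Δv/dt = (-1.5000, 0.9000, -0.1000)
ω₁ − ω₀ = (0.10100000, 0.04240000, 0.00416667)
ω₀×(Iω₀) = (-0.0210, -0.0336, -0.0075)
τ = I·(Δω/dt) + ω₀×(Iω₀) = (0.0800, 0.0300, 0.0000)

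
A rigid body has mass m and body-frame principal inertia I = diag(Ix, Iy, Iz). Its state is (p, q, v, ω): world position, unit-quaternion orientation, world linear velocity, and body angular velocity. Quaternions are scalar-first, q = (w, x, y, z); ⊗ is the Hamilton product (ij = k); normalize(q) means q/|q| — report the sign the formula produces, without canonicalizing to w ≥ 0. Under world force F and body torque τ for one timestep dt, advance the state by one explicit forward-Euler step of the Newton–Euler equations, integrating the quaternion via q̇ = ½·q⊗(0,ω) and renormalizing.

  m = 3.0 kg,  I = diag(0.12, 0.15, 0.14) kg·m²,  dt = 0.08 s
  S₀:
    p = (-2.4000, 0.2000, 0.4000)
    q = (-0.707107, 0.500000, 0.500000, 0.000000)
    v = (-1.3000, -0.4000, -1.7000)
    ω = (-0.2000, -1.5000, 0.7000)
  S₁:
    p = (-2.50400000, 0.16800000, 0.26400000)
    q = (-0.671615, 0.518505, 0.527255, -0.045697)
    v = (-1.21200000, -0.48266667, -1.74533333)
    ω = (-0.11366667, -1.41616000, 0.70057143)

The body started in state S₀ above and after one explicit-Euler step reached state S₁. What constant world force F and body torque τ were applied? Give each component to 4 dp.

F = (3.3000, -3.1000, -1.7000)
τ = (0.1400, 0.1600, 0.0100)

Δω = ω₁−ω₀ = (0.08633333, 0.08384000, 0.00057143)
τ = I·(Δω/dt) + ω₀×(Iω₀) = (0.1400, 0.1600, 0.0100)
velocity change Δv = (0.08800000, -0.08266667, -0.04533333)
applied force F = (3.3000, -3.1000, -1.7000)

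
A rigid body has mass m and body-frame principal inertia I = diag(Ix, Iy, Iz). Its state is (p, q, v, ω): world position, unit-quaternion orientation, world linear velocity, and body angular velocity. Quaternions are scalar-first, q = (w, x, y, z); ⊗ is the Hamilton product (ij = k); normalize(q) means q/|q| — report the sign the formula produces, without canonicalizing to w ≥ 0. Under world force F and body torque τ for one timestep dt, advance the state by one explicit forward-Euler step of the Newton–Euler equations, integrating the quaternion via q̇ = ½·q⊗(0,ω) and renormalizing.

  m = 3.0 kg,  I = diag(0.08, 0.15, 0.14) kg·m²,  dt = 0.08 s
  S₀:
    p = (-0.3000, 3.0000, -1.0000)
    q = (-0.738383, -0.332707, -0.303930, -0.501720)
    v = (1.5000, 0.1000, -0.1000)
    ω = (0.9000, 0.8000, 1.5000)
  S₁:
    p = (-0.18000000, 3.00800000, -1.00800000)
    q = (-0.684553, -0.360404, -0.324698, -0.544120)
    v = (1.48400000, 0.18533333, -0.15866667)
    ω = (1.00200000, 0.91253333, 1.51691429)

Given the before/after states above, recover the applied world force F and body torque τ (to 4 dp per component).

rate change Δω = (0.10200000, 0.11253333, 0.01691429)
applied torque τ = (0.0900, 0.1300, 0.0800)
v₁ − v₀ = (-0.01600000, 0.08533333, -0.05866667)
applied force F = (-0.6000, 3.2000, -2.2000)

F = (-0.6000, 3.2000, -2.2000)
τ = (0.0900, 0.1300, 0.0800)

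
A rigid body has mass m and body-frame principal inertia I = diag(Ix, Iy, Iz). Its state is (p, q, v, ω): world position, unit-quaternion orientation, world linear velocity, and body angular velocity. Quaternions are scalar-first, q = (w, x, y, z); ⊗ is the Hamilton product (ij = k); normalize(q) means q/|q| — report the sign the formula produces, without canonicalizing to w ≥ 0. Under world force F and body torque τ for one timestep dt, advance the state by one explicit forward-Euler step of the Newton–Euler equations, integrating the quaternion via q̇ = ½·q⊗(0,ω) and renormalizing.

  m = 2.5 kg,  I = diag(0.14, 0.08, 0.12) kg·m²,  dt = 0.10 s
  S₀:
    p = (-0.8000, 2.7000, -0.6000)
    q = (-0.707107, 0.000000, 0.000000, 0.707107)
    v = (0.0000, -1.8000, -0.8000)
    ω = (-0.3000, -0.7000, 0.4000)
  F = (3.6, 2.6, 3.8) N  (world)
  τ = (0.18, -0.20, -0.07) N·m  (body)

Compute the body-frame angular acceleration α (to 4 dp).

α = (1.3657, -2.4700, -0.4783)

gyro term ω×Iω = (-0.0112, -0.0024, -0.0126)
α = I⁻¹(τ − ω×Iω) = (1.3657, -2.4700, -0.4783)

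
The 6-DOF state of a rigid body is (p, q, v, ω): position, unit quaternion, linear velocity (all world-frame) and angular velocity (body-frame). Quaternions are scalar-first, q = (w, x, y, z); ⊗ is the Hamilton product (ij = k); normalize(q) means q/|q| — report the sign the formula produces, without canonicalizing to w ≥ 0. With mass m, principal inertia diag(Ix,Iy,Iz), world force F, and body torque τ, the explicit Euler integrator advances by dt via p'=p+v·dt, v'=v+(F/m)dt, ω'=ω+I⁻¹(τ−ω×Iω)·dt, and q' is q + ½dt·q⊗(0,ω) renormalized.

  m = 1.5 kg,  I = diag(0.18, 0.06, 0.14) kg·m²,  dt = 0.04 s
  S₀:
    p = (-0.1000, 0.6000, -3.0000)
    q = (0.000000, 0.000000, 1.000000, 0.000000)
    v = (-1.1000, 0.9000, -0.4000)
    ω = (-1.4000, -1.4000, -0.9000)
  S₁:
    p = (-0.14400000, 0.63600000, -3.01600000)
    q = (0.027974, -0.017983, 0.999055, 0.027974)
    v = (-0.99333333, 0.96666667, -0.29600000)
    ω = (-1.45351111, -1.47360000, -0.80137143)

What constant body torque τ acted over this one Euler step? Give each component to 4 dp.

ω₁ − ω₀ = (-0.05351111, -0.07360000, 0.09862857)
precession coupling = (0.1008, 0.0504, -0.2352)
τ = I·(Δω/dt) + ω₀×(Iω₀) = (-0.1400, -0.0600, 0.1100)

τ = (-0.1400, -0.0600, 0.1100)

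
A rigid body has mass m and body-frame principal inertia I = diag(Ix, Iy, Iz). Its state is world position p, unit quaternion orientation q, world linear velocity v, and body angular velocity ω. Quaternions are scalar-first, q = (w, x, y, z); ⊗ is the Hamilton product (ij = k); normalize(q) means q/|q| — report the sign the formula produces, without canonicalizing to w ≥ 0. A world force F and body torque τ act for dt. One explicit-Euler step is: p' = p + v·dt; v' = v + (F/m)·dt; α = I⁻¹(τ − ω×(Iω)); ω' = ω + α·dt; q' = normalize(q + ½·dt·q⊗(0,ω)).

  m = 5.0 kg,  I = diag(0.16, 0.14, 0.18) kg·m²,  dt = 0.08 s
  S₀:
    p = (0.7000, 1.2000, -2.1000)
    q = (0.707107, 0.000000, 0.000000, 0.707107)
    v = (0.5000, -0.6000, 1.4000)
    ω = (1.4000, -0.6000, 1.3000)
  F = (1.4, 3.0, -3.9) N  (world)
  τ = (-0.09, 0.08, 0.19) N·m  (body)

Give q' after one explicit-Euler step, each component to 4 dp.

q' = (0.6682, 0.0564, 0.0226, 0.7415)

q⊗(0,ω) = (-0.9192391, 1.4142140, 0.5656856, 0.9192391)
q' = normalize(q + ½dt·q⊗(0,ω)) = (0.6682, 0.0564, 0.0226, 0.7415)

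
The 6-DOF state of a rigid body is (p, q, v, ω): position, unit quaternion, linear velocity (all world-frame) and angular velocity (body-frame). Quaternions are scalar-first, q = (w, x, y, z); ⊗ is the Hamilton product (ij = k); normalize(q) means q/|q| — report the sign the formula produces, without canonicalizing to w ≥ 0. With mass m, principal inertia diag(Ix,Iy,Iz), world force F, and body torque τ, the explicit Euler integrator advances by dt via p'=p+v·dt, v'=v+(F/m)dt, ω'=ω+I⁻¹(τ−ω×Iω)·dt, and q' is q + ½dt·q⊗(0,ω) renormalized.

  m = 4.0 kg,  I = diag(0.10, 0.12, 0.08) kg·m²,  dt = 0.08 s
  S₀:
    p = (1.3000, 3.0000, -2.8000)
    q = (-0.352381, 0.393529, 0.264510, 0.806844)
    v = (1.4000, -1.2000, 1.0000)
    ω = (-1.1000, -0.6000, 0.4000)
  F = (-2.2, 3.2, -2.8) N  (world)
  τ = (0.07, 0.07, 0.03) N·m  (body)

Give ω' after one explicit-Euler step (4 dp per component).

ω' = (-1.0517, -0.5475, 0.4168)

ω×(Iω) gyroscopic = (0.0096, -0.0088, 0.0132)
α = I⁻¹(τ − ω×Iω) = (0.6040, 0.6567, 0.2100)
new body rate ω' = (-1.0517, -0.5475, 0.4168)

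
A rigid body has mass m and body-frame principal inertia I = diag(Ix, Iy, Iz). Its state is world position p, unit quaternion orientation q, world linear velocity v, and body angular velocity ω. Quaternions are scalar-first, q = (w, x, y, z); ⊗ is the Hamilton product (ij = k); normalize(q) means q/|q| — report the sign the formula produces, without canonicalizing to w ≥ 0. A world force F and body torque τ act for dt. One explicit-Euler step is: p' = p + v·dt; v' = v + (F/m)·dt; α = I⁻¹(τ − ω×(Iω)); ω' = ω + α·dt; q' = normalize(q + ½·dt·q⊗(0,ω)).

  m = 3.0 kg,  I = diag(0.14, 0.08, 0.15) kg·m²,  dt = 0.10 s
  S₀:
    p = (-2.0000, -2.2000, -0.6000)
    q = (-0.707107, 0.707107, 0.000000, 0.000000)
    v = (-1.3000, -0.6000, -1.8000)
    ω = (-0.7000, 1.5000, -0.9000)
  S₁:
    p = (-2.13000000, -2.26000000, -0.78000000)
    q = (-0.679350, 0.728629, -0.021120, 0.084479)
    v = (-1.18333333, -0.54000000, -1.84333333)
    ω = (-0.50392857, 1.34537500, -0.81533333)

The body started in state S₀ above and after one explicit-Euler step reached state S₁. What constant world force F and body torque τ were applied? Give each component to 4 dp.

velocity change Δv = (0.11666667, 0.06000000, -0.04333333)
F = m·Δv/dt = (3.5000, 1.8000, -1.3000)
rate change Δω = (0.19607143, -0.15462500, 0.08466667)
ω₀×(Iω₀) = (-0.0945, -0.0063, 0.0630)
I·α + gyro = (0.1800, -0.1300, 0.1900)

F = (3.5000, 1.8000, -1.3000)
τ = (0.1800, -0.1300, 0.1900)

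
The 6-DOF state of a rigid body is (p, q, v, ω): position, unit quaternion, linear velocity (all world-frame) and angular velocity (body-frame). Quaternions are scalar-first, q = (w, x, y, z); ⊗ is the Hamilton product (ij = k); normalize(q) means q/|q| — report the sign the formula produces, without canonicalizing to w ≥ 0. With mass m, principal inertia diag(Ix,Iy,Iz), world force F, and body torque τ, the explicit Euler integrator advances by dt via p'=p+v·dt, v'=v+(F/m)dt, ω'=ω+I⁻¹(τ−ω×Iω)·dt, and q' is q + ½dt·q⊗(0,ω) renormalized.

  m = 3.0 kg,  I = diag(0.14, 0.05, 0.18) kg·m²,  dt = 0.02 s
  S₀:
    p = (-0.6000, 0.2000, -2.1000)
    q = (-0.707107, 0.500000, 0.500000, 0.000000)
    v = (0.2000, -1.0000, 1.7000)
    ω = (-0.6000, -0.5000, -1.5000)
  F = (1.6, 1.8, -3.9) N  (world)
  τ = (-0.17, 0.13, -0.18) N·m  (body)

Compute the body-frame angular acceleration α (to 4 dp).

α = (-1.9107, 3.3200, -0.8500)

ω×(Iω) gyroscopic = (0.0975, -0.0360, -0.0270)
α = I⁻¹(τ − ω×Iω) = (-1.9107, 3.3200, -0.8500)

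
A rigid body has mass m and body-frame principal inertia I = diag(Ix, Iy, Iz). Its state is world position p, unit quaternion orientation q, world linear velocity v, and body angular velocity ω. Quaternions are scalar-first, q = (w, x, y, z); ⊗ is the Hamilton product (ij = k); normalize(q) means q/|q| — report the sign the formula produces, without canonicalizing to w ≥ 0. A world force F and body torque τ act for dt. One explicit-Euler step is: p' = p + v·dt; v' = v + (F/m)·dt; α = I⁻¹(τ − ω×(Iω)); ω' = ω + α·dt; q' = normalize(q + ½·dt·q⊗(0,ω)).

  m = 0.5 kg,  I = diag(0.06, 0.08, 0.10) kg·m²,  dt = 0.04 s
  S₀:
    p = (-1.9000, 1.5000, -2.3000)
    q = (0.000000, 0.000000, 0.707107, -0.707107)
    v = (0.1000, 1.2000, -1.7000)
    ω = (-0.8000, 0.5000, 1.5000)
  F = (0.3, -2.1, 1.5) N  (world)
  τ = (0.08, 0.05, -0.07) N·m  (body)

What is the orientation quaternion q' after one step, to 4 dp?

q' = (0.0141, 0.0283, 0.7180, -0.6954)

q⊗(0,ω) = (0.7071070, 1.4142140, 0.5656856, 0.5656856)
q + ½dt·q⊗(0,ω), renormalized = (0.0141, 0.0283, 0.7180, -0.6954)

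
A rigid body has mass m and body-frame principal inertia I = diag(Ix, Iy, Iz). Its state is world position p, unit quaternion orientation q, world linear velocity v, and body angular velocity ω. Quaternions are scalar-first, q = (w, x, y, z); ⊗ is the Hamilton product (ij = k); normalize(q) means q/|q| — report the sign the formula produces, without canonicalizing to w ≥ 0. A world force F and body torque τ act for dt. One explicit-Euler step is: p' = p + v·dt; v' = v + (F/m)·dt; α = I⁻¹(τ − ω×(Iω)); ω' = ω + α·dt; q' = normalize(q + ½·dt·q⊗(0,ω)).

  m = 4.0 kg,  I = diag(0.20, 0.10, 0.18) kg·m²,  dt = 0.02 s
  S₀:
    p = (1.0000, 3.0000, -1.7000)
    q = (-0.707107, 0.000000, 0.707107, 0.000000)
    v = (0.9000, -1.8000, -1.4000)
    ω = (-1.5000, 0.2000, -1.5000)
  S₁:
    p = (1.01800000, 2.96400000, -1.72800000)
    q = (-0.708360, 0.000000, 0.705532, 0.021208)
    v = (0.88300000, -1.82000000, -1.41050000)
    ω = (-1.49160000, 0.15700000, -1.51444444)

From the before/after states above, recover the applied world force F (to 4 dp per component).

F = (-3.4000, -4.0000, -2.1000)

velocity change Δv = (-0.01700000, -0.02000000, -0.01050000)
m·(v₁−v₀)/dt = (-3.4000, -4.0000, -2.1000)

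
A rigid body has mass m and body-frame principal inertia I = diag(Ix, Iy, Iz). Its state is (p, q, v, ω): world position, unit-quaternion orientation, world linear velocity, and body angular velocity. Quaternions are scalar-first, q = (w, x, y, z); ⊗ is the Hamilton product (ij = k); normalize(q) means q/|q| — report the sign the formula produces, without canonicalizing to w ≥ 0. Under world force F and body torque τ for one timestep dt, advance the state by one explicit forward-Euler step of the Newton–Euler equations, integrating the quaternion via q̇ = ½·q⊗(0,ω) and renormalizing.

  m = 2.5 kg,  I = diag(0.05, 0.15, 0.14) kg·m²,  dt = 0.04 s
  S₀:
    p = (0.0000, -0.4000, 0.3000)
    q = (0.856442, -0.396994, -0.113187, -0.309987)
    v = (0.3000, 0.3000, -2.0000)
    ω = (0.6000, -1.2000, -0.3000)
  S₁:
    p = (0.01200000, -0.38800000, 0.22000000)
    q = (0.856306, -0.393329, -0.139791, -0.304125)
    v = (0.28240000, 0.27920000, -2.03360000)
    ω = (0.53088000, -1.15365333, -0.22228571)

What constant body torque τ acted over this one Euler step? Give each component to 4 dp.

ω₁ − ω₀ = (-0.06912000, 0.04634667, 0.07771429)
I·α + gyro = (-0.0900, 0.1900, 0.2000)

τ = (-0.0900, 0.1900, 0.2000)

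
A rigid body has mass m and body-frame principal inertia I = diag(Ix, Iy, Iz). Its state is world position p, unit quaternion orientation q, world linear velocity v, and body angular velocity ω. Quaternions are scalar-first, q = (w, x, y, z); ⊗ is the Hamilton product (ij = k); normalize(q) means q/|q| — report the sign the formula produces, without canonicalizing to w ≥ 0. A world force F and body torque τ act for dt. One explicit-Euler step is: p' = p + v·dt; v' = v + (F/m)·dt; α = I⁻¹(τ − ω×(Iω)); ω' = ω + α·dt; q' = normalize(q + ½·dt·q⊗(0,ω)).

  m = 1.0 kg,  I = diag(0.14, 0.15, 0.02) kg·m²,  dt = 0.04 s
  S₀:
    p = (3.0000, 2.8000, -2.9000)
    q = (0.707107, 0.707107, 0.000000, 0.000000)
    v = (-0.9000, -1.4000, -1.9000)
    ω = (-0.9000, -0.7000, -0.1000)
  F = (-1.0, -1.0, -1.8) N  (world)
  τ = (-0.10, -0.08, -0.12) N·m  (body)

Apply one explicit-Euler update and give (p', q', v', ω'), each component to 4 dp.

p' = (2.9640, 2.7440, -2.9760)
q' = (0.7196, 0.6942, -0.0085, -0.0113)
v' = (-0.9400, -1.4400, -1.9720)
ω' = (-0.9260, -0.7242, -0.3526)

a = F/m = (-1.0000, -1.0000, -1.8000)
new position p' = (2.9640, 2.7440, -2.9760)
v + (F/m)dt = (-0.9400, -1.4400, -1.9720)
precession coupling ω×(Iω) = (-0.0091, 0.0108, 0.0063)
angular accel α = (-0.6493, -0.6053, -6.3150)
ω + α·dt = (-0.9260, -0.7242, -0.3526)
2q̇ = q⊗(0,ω) = (0.6363963, -0.6363963, -0.4242642, -0.5656856)
updated quaternion q' = (0.7196, 0.6942, -0.0085, -0.0113)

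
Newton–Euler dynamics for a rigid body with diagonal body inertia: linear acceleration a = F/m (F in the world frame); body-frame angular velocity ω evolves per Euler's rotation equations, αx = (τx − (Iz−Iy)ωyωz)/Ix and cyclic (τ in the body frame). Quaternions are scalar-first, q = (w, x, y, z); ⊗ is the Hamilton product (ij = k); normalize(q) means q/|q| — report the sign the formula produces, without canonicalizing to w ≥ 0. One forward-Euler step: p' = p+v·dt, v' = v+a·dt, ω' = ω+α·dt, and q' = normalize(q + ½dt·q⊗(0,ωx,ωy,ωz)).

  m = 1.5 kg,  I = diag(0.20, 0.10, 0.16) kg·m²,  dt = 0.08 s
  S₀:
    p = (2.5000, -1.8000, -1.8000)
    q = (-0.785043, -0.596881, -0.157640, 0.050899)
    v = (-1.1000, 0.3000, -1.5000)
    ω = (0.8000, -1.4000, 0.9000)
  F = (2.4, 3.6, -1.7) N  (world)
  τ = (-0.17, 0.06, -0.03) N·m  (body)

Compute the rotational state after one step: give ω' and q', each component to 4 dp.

precession coupling ω×(Iω) = (-0.0756, 0.0288, 0.1120)
(τ − ω×Iω)/I = (-0.4720, 0.3120, -0.8875)
ω + α·dt = (0.7622, -1.3750, 0.8290)
Hamilton product q⊗(0,ω) = (0.2109997, -0.6986518, 1.6769723, 0.2552067)
q + ½dt·q⊗(0,ω), renormalized = (-0.7745, -0.6231, -0.0903, 0.0609)

ω' = (0.7622, -1.3750, 0.8290)
q' = (-0.7745, -0.6231, -0.0903, 0.0609)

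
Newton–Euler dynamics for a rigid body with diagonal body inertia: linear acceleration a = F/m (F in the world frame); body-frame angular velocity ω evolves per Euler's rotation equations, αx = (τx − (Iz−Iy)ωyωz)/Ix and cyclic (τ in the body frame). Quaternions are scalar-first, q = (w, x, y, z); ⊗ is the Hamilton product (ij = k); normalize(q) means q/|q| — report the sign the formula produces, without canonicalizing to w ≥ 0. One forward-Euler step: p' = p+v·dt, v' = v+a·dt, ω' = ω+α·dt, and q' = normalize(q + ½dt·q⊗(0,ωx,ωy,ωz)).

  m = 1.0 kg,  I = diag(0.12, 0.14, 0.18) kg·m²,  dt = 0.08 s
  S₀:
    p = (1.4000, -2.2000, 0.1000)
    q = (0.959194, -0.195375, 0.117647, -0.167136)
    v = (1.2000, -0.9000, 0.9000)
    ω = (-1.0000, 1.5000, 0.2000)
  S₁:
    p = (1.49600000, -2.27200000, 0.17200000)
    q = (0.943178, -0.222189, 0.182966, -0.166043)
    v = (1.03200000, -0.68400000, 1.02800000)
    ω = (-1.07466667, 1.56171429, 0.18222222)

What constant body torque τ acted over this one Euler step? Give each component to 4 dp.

τ = (-0.1000, 0.1200, -0.0700)

rate change Δω = (-0.07466667, 0.06171429, -0.01777778)
precession coupling = (0.0120, 0.0120, -0.0300)
I·α + gyro = (-0.1000, 0.1200, -0.0700)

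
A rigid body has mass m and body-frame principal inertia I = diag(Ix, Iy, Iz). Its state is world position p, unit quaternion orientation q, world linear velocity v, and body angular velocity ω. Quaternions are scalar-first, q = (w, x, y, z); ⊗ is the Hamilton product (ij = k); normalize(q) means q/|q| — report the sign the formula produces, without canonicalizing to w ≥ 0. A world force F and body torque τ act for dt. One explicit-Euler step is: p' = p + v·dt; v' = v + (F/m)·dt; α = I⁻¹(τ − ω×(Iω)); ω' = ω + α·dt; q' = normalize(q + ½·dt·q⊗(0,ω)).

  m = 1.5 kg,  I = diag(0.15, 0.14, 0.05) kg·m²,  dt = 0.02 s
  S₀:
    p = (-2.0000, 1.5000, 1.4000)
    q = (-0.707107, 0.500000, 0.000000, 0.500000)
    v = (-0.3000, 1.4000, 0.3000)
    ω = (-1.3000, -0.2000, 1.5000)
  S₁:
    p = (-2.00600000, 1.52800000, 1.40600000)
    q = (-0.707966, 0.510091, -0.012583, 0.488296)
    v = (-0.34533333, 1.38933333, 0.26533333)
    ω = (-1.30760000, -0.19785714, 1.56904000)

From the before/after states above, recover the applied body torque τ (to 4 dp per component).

rate change Δω = (-0.00760000, 0.00214286, 0.06904000)
I·α + gyro = (-0.0300, -0.1800, 0.1700)

τ = (-0.0300, -0.1800, 0.1700)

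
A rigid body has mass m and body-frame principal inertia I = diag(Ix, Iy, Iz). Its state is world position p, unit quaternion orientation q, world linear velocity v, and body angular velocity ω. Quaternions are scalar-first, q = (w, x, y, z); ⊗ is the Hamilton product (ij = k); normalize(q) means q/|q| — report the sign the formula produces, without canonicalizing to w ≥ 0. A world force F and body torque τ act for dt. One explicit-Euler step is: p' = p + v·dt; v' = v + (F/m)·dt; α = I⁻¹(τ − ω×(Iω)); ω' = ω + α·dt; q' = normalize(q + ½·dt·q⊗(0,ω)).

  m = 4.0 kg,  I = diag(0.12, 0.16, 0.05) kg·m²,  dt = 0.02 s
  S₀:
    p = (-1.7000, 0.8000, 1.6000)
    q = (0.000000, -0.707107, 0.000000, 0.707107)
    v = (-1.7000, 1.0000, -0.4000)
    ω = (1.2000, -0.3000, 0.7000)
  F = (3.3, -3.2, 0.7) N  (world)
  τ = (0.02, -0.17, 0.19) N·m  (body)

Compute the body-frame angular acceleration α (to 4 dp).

α = (-0.0258, -1.4300, 4.0880)

precession coupling ω×(Iω) = (0.0231, 0.0588, -0.0144)
α = I⁻¹(τ − ω×Iω) = (-0.0258, -1.4300, 4.0880)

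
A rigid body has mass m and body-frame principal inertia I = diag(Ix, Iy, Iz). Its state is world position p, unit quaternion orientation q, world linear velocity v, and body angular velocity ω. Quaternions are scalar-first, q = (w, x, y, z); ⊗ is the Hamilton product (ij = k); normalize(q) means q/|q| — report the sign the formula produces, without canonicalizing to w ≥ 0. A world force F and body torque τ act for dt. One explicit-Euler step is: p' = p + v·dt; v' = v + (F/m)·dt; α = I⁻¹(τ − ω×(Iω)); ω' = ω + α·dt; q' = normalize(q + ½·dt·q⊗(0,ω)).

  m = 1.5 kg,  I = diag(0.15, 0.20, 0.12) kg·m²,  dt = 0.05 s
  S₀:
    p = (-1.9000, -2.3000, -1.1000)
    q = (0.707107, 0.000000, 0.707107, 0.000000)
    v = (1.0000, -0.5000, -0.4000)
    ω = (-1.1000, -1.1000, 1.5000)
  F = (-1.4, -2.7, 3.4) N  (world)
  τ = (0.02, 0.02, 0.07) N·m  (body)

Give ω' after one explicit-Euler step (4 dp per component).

gyro term ω×Iω = (0.1320, -0.0495, 0.0605)
angular accel α = (-0.7467, 0.3475, 0.0792)
ω + α·dt = (-1.1373, -1.0826, 1.5040)

ω' = (-1.1373, -1.0826, 1.5040)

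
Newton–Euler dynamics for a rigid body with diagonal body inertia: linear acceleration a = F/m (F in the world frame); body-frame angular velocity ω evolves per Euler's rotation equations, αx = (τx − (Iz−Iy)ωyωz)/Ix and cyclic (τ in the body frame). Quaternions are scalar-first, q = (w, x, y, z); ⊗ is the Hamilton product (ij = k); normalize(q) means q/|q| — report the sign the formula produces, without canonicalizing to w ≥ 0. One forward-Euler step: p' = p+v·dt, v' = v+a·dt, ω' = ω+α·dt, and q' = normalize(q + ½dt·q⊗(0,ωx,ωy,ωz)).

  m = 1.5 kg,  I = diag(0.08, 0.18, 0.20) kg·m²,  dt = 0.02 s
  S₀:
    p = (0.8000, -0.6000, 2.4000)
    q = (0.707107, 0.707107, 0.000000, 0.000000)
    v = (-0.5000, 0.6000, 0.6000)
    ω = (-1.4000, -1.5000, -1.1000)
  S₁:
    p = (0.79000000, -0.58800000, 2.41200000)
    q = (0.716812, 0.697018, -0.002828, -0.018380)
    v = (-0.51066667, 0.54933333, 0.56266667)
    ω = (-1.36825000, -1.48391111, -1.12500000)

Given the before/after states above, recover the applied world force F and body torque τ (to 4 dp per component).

F = (-0.8000, -3.8000, -2.8000)
τ = (0.1600, -0.0400, -0.0400)

Δv = v₁−v₀ = (-0.01066667, -0.05066667, -0.03733333)
F = m·Δv/dt = (-0.8000, -3.8000, -2.8000)
ω₁ − ω₀ = (0.03175000, 0.01608889, -0.02500000)
gyro term ω₀×Iω₀ = (0.0330, -0.1848, 0.2100)
τ = I·(Δω/dt) + ω₀×(Iω₀) = (0.1600, -0.0400, -0.0400)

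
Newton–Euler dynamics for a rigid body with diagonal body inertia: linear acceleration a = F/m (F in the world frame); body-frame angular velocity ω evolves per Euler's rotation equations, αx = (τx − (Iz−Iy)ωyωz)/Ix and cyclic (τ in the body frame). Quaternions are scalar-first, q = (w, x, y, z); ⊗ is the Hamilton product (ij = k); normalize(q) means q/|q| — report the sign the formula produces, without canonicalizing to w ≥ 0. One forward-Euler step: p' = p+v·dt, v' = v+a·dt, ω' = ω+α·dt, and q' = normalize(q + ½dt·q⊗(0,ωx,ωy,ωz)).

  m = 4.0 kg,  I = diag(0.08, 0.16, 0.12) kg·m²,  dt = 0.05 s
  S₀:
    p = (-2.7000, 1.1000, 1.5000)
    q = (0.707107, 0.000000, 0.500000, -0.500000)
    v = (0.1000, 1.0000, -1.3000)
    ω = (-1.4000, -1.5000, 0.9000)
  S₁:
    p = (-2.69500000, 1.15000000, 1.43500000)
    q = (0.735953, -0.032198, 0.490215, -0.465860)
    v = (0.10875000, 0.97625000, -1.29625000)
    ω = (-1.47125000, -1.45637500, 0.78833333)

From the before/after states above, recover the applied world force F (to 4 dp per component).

F = (0.7000, -1.9000, 0.3000)

v₁ − v₀ = (0.00875000, -0.02375000, 0.00375000)
applied force F = (0.7000, -1.9000, 0.3000)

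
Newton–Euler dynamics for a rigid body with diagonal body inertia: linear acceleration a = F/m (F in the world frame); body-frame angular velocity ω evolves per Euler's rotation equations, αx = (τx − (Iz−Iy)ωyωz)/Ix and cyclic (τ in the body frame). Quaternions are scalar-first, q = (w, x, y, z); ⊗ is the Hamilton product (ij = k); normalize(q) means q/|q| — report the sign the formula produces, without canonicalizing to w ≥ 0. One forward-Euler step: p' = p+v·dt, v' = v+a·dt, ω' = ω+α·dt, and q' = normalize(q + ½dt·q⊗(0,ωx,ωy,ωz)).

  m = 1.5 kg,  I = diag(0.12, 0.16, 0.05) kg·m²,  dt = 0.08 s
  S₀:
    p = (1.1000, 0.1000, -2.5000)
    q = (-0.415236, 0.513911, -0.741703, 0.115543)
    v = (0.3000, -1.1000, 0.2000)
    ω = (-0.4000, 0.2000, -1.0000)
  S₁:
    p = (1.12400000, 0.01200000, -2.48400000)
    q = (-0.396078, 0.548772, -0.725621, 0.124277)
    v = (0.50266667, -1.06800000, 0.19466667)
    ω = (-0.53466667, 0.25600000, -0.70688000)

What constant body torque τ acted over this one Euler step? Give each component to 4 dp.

τ = (-0.1800, 0.1400, 0.1800)

rate change Δω = (-0.13466667, 0.05600000, 0.29312000)
ω₀×(Iω₀) = (0.0220, 0.0280, -0.0032)
I·α + gyro = (-0.1800, 0.1400, 0.1800)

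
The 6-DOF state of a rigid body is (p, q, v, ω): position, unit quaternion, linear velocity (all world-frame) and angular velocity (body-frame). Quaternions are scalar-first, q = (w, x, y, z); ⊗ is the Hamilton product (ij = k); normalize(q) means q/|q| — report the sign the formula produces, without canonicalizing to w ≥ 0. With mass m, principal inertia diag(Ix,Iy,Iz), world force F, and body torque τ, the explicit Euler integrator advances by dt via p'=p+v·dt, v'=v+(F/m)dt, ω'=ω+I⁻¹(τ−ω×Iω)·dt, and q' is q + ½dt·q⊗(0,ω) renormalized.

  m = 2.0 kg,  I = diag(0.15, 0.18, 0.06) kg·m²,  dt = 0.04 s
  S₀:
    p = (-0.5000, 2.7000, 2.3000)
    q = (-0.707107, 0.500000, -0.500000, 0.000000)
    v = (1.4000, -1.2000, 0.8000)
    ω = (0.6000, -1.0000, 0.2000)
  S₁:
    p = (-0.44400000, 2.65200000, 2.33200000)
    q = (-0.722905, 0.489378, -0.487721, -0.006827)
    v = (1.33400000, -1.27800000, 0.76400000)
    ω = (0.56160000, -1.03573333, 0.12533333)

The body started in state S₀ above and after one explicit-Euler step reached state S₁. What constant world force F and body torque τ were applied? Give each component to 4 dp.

rate change Δω = (-0.03840000, -0.03573333, -0.07466667)
τ = I·(Δω/dt) + ω₀×(Iω₀) = (-0.1200, -0.1500, -0.1300)
Δv = v₁−v₀ = (-0.06600000, -0.07800000, -0.03600000)
m·(v₁−v₀)/dt = (-3.3000, -3.9000, -1.8000)

F = (-3.3000, -3.9000, -1.8000)
τ = (-0.1200, -0.1500, -0.1300)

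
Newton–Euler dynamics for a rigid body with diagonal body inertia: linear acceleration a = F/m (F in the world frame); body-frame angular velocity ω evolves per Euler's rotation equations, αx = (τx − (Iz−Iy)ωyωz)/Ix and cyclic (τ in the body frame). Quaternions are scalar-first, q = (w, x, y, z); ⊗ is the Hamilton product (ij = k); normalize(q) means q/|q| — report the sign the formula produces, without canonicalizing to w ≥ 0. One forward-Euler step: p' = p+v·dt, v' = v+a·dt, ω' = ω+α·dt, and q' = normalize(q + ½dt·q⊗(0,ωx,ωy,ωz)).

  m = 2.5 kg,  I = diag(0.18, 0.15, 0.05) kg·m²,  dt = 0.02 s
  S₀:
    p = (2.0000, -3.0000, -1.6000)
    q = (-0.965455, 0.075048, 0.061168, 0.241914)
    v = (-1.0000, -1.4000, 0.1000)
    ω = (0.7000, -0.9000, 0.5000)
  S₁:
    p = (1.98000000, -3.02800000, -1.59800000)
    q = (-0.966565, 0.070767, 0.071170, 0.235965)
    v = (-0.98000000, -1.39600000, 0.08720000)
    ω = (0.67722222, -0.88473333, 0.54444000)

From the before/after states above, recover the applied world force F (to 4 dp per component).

F = (2.5000, 0.5000, -1.6000)

v₁ − v₀ = (0.02000000, 0.00400000, -0.01280000)
F = m·Δv/dt = (2.5000, 0.5000, -1.6000)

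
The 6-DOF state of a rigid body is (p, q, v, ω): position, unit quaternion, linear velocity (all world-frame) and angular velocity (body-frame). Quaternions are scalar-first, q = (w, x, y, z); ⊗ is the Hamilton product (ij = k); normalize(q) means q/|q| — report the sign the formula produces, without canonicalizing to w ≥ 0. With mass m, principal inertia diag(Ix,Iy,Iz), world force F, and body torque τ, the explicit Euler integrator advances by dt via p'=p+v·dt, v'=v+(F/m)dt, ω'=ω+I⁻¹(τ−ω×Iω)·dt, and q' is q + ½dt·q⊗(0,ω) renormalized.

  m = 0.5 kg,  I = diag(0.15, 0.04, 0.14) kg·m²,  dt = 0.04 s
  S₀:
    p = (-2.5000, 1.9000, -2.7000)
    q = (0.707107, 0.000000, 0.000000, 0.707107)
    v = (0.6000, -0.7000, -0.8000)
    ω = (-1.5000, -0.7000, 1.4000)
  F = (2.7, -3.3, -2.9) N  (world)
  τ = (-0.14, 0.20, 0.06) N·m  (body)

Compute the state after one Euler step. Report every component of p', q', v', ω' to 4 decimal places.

p' = (-2.4760, 1.8720, -2.7320)
q' = (0.6867, -0.0113, -0.0311, 0.7262)
v' = (0.8160, -0.9640, -1.0320)
ω' = (-1.5112, -0.4790, 1.4501)

p + v·dt = (-2.4760, 1.8720, -2.7320)
new velocity v' = (0.8160, -0.9640, -1.0320)
precession coupling ω×(Iω) = (-0.0980, -0.0210, -0.1155)
(τ − ω×Iω)/I = (-0.2800, 5.5250, 1.2536)
ω' = ω + α·dt = (-1.5112, -0.4790, 1.4501)
q⊗(0,ω) = (-0.9899498, -0.5656856, -1.5556354, 0.9899498)
q + ½dt·q⊗(0,ω), renormalized = (0.6867, -0.0113, -0.0311, 0.7262)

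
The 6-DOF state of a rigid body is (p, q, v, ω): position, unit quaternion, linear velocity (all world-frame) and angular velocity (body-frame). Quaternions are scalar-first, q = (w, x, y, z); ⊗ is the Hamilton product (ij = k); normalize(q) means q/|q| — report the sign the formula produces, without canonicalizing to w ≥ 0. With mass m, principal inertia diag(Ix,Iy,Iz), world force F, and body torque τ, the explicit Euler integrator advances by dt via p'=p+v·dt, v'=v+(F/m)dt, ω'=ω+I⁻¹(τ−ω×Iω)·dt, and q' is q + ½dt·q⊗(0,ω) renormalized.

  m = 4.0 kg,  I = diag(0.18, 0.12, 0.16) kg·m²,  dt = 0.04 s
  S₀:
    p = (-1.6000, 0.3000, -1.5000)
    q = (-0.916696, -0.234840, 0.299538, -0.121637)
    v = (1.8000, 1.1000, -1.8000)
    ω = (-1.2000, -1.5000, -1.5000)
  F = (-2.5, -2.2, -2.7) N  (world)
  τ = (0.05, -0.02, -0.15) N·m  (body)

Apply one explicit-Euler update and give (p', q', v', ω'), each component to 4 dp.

ω×(Iω) gyroscopic = (0.0900, 0.0360, -0.1080)
angular accel α = (-0.2222, -0.4667, -0.2625)
ω' = ω + α·dt = (-1.2089, -1.5187, -1.5105)
q⊗(0,ω) = (-0.0149565, 0.4682727, 1.1687484, 2.0867496)
q' = normalize(q + ½dt·q⊗(0,ω)) = (-0.9159, -0.2252, 0.3225, -0.0798)
a = F/m = (-0.6250, -0.5500, -0.6750)
new position p' = (-1.5280, 0.3440, -1.5720)
new velocity v' = (1.7750, 1.0780, -1.8270)

p' = (-1.5280, 0.3440, -1.5720)
q' = (-0.9159, -0.2252, 0.3225, -0.0798)
v' = (1.7750, 1.0780, -1.8270)
ω' = (-1.2089, -1.5187, -1.5105)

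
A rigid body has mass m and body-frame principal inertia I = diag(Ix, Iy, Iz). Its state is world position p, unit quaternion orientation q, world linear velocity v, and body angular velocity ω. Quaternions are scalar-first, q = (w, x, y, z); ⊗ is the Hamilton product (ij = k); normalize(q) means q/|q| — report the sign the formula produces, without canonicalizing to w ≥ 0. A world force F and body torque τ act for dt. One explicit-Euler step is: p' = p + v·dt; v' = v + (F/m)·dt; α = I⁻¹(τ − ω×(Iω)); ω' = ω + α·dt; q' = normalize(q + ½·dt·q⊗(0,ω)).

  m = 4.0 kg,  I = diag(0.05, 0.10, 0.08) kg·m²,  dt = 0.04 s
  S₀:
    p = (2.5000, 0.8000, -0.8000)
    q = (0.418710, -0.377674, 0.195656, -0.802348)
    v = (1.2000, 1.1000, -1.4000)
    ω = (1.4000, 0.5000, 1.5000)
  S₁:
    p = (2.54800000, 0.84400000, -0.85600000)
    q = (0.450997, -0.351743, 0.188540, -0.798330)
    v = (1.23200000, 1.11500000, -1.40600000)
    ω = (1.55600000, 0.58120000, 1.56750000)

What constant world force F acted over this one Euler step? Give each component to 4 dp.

Δv = v₁−v₀ = (0.03200000, 0.01500000, -0.00600000)
m·(v₁−v₀)/dt = (3.2000, 1.5000, -0.6000)

F = (3.2000, 1.5000, -0.6000)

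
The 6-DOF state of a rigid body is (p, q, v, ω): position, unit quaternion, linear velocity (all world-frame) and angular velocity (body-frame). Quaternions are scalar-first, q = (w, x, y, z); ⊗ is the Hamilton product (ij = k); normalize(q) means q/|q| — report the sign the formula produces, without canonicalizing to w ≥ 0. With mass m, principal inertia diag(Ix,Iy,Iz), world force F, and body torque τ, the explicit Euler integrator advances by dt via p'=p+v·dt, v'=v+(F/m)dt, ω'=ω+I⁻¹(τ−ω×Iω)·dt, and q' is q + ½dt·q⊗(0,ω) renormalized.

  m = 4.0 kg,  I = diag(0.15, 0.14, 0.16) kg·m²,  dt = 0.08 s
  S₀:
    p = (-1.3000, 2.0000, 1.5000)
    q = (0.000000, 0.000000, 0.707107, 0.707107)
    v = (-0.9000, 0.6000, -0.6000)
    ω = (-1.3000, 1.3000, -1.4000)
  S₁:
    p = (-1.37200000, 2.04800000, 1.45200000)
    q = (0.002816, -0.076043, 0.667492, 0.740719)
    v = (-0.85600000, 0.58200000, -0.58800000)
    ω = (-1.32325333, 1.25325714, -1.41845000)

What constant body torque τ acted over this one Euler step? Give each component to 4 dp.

τ = (-0.0800, -0.1000, -0.0200)

rate change Δω = (-0.02325333, -0.04674286, -0.01845000)
ω₀×(Iω₀) = (-0.0364, -0.0182, 0.0169)
applied torque τ = (-0.0800, -0.1000, -0.0200)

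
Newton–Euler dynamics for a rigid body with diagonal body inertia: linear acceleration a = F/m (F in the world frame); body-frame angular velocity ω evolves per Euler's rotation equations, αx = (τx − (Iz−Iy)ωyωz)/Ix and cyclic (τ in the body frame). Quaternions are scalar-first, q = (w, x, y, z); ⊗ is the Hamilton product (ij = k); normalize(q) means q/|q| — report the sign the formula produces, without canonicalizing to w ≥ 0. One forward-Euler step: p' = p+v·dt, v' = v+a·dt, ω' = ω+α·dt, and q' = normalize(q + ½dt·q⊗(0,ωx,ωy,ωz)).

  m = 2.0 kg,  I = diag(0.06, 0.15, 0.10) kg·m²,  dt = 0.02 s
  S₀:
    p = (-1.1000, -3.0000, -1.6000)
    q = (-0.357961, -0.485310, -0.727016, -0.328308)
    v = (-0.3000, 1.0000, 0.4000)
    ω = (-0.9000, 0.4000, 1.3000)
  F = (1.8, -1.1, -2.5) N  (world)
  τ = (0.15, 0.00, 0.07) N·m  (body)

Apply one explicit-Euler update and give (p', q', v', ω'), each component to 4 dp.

p' = (-1.1060, -2.9800, -1.5920)
q' = (-0.3551, -0.4902, -0.7191, -0.3414)
v' = (-0.2820, 0.9890, 0.3750)
ω' = (-0.8413, 0.3938, 1.3205)

α = I⁻¹(τ − ω×Iω) = (2.9333, -0.3120, 1.0240)
ω' = ω + α·dt = (-0.8413, 0.3938, 1.3205)
Hamilton product q⊗(0,ω) = (0.2808278, -0.4916327, 0.7831958, -1.3137877)
q + ½dt·q⊗(0,ω), renormalized = (-0.3551, -0.4902, -0.7191, -0.3414)
a = F/m = (0.9000, -0.5500, -1.2500)
p + v·dt = (-1.1060, -2.9800, -1.5920)
new velocity v' = (-0.2820, 0.9890, 0.3750)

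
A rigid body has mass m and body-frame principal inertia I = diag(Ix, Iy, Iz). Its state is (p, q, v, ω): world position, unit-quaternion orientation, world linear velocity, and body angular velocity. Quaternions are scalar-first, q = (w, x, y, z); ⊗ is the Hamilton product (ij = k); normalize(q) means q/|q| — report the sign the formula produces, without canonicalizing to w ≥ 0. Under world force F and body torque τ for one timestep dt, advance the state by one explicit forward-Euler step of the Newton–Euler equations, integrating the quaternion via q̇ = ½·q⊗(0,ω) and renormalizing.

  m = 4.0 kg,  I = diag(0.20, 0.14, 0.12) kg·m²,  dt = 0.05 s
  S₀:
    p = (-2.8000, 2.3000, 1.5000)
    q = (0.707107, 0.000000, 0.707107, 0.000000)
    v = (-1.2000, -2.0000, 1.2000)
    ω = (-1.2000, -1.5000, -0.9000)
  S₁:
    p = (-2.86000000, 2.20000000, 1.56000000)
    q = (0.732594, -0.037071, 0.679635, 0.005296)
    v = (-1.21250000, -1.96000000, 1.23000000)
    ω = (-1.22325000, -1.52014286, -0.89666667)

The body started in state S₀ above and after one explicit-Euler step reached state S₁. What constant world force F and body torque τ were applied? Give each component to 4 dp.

F = (-1.0000, 3.2000, 2.4000)
τ = (-0.1200, 0.0300, -0.1000)

Δω = ω₁−ω₀ = (-0.02325000, -0.02014286, 0.00333333)
I·α + gyro = (-0.1200, 0.0300, -0.1000)
velocity change Δv = (-0.01250000, 0.04000000, 0.03000000)
m·(v₁−v₀)/dt = (-1.0000, 3.2000, 2.4000)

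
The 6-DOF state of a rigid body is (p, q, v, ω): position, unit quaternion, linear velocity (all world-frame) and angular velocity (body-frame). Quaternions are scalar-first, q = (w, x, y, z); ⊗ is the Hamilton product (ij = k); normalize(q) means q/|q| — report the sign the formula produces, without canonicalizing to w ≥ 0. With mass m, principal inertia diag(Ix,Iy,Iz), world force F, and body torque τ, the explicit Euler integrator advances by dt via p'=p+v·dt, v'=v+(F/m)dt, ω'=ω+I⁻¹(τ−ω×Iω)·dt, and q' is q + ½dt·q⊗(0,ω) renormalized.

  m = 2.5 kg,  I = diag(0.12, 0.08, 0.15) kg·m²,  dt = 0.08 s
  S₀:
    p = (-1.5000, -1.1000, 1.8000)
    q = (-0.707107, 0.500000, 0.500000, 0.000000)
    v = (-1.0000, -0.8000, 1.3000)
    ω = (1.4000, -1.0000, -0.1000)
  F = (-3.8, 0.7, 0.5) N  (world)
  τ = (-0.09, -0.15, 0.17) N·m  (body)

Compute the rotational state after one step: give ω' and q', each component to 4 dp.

gyro term ω×Iω = (0.0070, 0.0042, 0.0560)
(τ − ω×Iω)/I = (-0.8083, -1.9275, 0.7600)
new body rate ω' = (1.3353, -1.1542, -0.0392)
2q̇ = q⊗(0,ω) = (-0.2000000, -1.0399498, 0.7571070, -1.1292893)
q' = normalize(q + ½dt·q⊗(0,ω)) = (-0.7134, 0.4573, 0.5290, -0.0451)

ω' = (1.3353, -1.1542, -0.0392)
q' = (-0.7134, 0.4573, 0.5290, -0.0451)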